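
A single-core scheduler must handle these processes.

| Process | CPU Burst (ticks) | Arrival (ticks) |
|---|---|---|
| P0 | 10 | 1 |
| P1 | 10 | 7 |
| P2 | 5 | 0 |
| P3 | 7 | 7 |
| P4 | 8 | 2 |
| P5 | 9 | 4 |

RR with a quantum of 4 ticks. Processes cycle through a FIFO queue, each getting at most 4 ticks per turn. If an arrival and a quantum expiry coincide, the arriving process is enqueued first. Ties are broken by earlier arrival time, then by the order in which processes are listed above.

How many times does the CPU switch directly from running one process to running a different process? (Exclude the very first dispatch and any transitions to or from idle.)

Gantt: | P2 0-4 | P0 4-8 | P4 8-12 | P5 12-16 | P2 16-17 | P1 17-21 | P3 21-25 | P0 25-29 | P4 29-33 | P5 33-37 | P1 37-41 | P3 41-44 | P0 44-46 | P5 46-47 | P1 47-49 |
Completion: P0=46  P1=49  P2=17  P3=44  P4=33  P5=47
Turnaround (C−A): P0=45  P1=42  P2=17  P3=37  P4=31  P5=43

14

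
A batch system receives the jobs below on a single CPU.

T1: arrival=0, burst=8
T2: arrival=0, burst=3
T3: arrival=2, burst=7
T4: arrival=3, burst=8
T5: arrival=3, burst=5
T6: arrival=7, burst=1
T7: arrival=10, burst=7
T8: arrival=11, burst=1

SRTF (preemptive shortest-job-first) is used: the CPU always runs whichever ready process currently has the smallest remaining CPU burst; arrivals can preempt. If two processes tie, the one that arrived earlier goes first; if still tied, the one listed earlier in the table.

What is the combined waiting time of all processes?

Gantt: | T2 0-3 | T5 3-8 | T6 8-9 | T3 9-11 | T8 11-12 | T3 12-17 | T7 17-24 | T1 24-32 | T4 32-40 |
Completion: T1=32  T2=3  T3=17  T4=40  T5=8  T6=9  T7=24  T8=12
Waiting = turnaround − burst: T1=24, T2=0, T3=8, T4=29, T5=0, T6=1, T7=7, T8=0
Total waiting = 24 + 0 + 8 + 29 + 0 + 1 + 7 + 0 = 69

69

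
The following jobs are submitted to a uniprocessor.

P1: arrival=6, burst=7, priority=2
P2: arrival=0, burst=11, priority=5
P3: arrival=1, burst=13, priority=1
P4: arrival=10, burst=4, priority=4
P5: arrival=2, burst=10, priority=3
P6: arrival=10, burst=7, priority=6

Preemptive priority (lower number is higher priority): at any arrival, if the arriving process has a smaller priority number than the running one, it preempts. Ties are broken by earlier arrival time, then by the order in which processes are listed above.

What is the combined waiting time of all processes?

Timeline: | P2 0-1 | P3 1-14 | P1 14-21 | P5 21-31 | P4 31-35 | P2 35-45 | P6 45-52 |
Completion: P1=21  P2=45  P3=14  P4=35  P5=31  P6=52
Turnaround (C−A): P1=15  P2=45  P3=13  P4=25  P5=29  P6=42
Waiting = turnaround − burst: P1=8, P2=34, P3=0, P4=21, P5=19, P6=35
Total waiting = 8 + 34 + 0 + 21 + 19 + 35 = 117

117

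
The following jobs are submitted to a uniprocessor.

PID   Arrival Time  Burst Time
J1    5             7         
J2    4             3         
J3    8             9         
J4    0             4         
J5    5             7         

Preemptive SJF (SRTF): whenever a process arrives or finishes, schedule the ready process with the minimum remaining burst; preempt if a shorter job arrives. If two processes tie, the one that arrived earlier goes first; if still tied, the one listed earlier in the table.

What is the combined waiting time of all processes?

Schedule: | J4 0-4 | J2 4-7 | J1 7-14 | J5 14-21 | J3 21-30 |
Completion: J1=14  J2=7  J3=30  J4=4  J5=21
Turnaround (C−A): J1=9  J2=3  J3=22  J4=4  J5=16
Waiting = turnaround − burst: J1=2, J2=0, J3=13, J4=0, J5=9
Total waiting = 2 + 0 + 13 + 0 + 9 = 24

24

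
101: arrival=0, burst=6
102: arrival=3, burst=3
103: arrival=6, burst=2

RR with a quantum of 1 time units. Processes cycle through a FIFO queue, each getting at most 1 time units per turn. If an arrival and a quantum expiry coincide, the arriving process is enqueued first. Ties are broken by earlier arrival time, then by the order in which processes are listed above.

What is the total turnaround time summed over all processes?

21

Gantt: | 101 0-3 | 102 3-4 | 101 4-5 | 102 5-6 | 101 6-7 | 103 7-8 | 102 8-9 | 101 9-10 | 103 10-11 |
Completion: 101=10  102=9  103=11
Turnaround (C−A): 101=10  102=6  103=5
Turnaround = completion − arrival: 101=10, 102=6, 103=5
Total turnaround = 10 + 6 + 5 = 21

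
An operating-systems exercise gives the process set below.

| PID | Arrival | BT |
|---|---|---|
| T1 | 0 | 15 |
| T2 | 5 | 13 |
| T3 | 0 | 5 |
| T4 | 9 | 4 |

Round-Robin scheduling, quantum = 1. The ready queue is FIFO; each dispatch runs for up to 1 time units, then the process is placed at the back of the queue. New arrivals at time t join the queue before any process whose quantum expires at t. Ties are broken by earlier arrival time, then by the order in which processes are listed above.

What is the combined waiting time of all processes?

Gantt: | T1 0-1 | T3 1-2 | T1 2-3 | T3 3-4 | T1 4-5 | T3 5-6 | T2 6-7 | T1 7-8 | T3 8-9 | T2 9-10 | T1 10-11 | T4 11-12 | T3 12-13 | T2 13-14 | T1 14-15 | T4 15-16 | T2 16-17 | T1 17-18 | T4 18-19 | T2 19-20 | T1 20-21 | T4 21-22 | T2 22-23 | T1 23-24 | T2 24-25 | T1 25-26 | T2 26-27 | T1 27-28 | T2 28-29 | T1 29-30 | T2 30-31 | T1 31-32 | T2 32-33 | T1 33-34 | T2 34-35 | T1 35-36 | T2 36-37 |
Completion: T1=36  T2=37  T3=13  T4=22
Waiting = turnaround − burst: T1=21, T2=19, T3=8, T4=9
Total waiting = 21 + 19 + 8 + 9 = 57

57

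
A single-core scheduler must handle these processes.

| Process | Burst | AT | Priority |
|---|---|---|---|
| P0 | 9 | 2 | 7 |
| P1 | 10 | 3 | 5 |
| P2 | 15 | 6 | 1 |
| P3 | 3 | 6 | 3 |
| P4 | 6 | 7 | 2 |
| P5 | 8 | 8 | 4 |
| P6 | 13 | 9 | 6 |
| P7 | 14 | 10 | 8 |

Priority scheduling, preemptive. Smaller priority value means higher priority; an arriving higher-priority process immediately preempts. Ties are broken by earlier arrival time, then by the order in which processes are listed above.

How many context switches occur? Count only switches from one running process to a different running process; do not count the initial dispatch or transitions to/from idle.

9

Gantt: | idle 0-2 | P0 2-3 | P1 3-6 | P2 6-21 | P4 21-27 | P3 27-30 | P5 30-38 | P1 38-45 | P6 45-58 | P0 58-66 | P7 66-80 |
Completion: P0=66  P1=45  P2=21  P3=30  P4=27  P5=38  P6=58  P7=80
Turnaround (C−A): P0=64  P1=42  P2=15  P3=24  P4=20  P5=30  P6=49  P7=70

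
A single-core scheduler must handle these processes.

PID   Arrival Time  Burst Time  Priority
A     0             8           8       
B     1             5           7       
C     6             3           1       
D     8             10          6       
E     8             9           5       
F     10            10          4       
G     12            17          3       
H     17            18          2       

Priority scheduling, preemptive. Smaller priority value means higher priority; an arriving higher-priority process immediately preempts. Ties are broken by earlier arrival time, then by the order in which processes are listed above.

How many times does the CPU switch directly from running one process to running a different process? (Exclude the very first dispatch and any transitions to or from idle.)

Timeline: | A 0-1 | B 1-6 | C 6-9 | E 9-10 | F 10-12 | G 12-17 | H 17-35 | G 35-47 | F 47-55 | E 55-63 | D 63-73 | A 73-80 |
Completion: A=80  B=6  C=9  D=73  E=63  F=55  G=47  H=35

11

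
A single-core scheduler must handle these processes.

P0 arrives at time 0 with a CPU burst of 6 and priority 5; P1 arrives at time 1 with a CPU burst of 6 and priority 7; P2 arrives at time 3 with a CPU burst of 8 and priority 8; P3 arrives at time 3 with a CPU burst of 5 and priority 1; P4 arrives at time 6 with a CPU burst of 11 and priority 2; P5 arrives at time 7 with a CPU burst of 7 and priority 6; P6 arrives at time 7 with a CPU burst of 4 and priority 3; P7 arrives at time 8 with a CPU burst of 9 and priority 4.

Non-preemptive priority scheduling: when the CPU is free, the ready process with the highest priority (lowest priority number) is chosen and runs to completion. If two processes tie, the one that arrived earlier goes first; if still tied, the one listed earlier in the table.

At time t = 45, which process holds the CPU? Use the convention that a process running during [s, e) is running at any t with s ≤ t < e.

P1

Schedule: | P0 0-6 | P3 6-11 | P4 11-22 | P6 22-26 | P7 26-35 | P5 35-42 | P1 42-48 | P2 48-56 |
Completion: P0=6  P1=48  P2=56  P3=11  P4=22  P5=42  P6=26  P7=35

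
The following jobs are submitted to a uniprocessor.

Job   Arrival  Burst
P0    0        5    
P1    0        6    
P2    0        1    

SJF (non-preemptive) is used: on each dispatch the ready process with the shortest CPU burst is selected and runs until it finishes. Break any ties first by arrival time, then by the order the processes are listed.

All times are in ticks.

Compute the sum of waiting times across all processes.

Gantt: | P2 0-1 | P0 1-6 | P1 6-12 |
Completion: P0=6  P1=12  P2=1
Turnaround (C−A): P0=6  P1=12  P2=1
Waiting = turnaround − burst: P0=1, P1=6, P2=0
Total waiting = 1 + 6 + 0 = 7

7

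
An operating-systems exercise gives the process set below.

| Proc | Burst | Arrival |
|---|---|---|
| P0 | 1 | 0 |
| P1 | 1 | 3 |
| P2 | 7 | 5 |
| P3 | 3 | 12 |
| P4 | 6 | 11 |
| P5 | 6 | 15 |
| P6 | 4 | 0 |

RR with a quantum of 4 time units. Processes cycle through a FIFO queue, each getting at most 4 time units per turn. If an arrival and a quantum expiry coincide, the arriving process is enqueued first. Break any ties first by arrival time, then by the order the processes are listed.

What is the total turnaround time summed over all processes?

Schedule: | P0 0-1 | P6 1-5 | P1 5-6 | P2 6-13 | P4 13-17 | P3 17-20 | P5 20-24 | P4 24-26 | P5 26-28 |
Completion: P0=1  P1=6  P2=13  P3=20  P4=26  P5=28  P6=5
Turnaround = completion − arrival: P0=1, P1=3, P2=8, P3=8, P4=15, P5=13, P6=5
Total turnaround = 1 + 3 + 8 + 8 + 15 + 13 + 5 = 53

53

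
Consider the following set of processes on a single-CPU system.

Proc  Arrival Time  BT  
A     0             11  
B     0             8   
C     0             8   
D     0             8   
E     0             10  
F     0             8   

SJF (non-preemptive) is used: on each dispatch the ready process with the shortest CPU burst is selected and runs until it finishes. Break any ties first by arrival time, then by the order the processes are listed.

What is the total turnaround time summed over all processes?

175

Schedule: | B 0-8 | C 8-16 | D 16-24 | F 24-32 | E 32-42 | A 42-53 |
Completion: A=53  B=8  C=16  D=24  E=42  F=32
Turnaround (C−A): A=53  B=8  C=16  D=24  E=42  F=32
Turnaround = completion − arrival: A=53, B=8, C=16, D=24, E=42, F=32
Total turnaround = 53 + 8 + 16 + 24 + 42 + 32 = 175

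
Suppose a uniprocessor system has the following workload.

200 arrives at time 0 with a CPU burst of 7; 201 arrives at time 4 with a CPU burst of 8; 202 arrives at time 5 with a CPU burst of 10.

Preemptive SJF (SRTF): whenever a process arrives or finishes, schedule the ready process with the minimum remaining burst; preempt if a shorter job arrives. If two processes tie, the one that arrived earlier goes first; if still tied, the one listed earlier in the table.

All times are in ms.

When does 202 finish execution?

25

Gantt: | 200 0-7 | 201 7-15 | 202 15-25 |
Completion: 200=7  201=15  202=25
Turnaround (C−A): 200=7  201=11  202=20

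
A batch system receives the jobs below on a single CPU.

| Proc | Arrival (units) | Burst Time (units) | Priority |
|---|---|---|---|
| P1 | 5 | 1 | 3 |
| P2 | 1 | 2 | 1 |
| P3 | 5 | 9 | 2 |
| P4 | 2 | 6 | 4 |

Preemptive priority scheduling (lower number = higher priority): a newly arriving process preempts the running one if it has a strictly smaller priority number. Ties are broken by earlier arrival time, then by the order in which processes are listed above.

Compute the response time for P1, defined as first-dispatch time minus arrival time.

Schedule: | idle 0-1 | P2 1-3 | P4 3-5 | P3 5-14 | P1 14-15 | P4 15-19 |
Completion: P1=15  P2=3  P3=14  P4=19
Turnaround (C−A): P1=10  P2=2  P3=9  P4=17
Response(P1) = first start − arrival = 14 − 5 = 9

9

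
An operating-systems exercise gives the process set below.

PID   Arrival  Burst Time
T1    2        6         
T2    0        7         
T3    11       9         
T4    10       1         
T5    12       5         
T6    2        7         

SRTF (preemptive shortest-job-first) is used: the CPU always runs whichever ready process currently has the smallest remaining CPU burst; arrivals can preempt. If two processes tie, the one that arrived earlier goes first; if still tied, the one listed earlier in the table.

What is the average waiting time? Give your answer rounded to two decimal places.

Timeline: | T2 0-7 | T1 7-10 | T4 10-11 | T1 11-14 | T5 14-19 | T6 19-26 | T3 26-35 |
Completion: T1=14  T2=7  T3=35  T4=11  T5=19  T6=26
Waiting times: T1=6, T2=0, T3=15, T4=0, T5=2, T6=17
Average waiting = (6+0+15+0+2+17) / 6 = 40/6 = 6.67

6.67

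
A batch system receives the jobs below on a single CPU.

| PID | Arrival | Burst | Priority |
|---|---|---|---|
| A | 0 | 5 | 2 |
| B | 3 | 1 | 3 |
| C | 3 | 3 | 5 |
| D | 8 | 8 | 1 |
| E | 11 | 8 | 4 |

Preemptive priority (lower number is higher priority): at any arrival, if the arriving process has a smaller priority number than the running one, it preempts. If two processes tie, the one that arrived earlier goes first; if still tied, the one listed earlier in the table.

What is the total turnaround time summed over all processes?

51

Gantt: | A 0-5 | B 5-6 | C 6-8 | D 8-16 | E 16-24 | C 24-25 |
Completion: A=5  B=6  C=25  D=16  E=24
Turnaround (C−A): A=5  B=3  C=22  D=8  E=13
Turnaround = completion − arrival: A=5, B=3, C=22, D=8, E=13
Total turnaround = 5 + 3 + 22 + 8 + 13 = 51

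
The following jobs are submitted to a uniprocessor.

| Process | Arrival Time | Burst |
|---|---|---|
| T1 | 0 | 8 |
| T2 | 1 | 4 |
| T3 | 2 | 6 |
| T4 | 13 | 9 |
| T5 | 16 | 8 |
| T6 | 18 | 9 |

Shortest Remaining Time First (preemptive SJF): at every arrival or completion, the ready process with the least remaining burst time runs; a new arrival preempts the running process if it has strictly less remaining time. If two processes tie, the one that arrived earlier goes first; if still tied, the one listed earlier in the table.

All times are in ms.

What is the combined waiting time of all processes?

45

Timeline: | T1 0-1 | T2 1-5 | T3 5-11 | T1 11-18 | T5 18-26 | T4 26-35 | T6 35-44 |
Completion: T1=18  T2=5  T3=11  T4=35  T5=26  T6=44
Turnaround (C−A): T1=18  T2=4  T3=9  T4=22  T5=10  T6=26
Waiting = turnaround − burst: T1=10, T2=0, T3=3, T4=13, T5=2, T6=17
Total waiting = 10 + 0 + 3 + 13 + 2 + 17 = 45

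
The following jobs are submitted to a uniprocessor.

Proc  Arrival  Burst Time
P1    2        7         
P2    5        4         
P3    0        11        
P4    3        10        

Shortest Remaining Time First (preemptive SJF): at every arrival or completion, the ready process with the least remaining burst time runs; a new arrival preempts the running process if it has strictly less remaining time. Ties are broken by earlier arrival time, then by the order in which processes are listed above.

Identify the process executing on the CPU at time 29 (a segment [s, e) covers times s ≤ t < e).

Gantt: | P3 0-2 | P1 2-9 | P2 9-13 | P3 13-22 | P4 22-32 |
Completion: P1=9  P2=13  P3=22  P4=32
Turnaround (C−A): P1=7  P2=8  P3=22  P4=29

P4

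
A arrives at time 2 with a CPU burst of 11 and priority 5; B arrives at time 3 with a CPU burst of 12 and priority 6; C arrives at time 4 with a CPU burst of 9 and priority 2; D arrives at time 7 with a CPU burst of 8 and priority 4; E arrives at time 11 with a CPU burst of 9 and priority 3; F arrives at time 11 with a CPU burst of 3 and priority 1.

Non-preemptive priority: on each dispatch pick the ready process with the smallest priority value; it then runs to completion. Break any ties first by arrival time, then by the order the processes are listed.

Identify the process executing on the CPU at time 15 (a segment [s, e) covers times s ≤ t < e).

Gantt: | idle 0-2 | A 2-13 | F 13-16 | C 16-25 | E 25-34 | D 34-42 | B 42-54 |
Completion: A=13  B=54  C=25  D=42  E=34  F=16
Turnaround (C−A): A=11  B=51  C=21  D=35  E=23  F=5

F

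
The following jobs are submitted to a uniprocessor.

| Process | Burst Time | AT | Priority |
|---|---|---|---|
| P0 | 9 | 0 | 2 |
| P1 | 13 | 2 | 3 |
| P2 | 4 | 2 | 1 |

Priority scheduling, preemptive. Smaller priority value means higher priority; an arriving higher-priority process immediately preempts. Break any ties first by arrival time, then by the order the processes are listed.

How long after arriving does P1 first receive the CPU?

Schedule: | P0 0-2 | P2 2-6 | P0 6-13 | P1 13-26 |
Completion: P0=13  P1=26  P2=6
Response(P1) = first start − arrival = 13 − 2 = 11

11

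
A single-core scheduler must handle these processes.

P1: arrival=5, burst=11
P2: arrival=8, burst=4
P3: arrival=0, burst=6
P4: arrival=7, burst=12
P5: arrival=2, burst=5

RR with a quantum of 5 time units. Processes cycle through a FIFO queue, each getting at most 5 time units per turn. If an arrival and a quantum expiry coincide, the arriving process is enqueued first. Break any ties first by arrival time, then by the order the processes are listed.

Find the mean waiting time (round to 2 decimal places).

Gantt: | P3 0-5 | P5 5-10 | P1 10-15 | P3 15-16 | P4 16-21 | P2 21-25 | P1 25-30 | P4 30-35 | P1 35-36 | P4 36-38 |
Completion: P1=36  P2=25  P3=16  P4=38  P5=10
Waiting times: P1=20, P2=13, P3=10, P4=19, P5=3
Average waiting = (20+13+10+19+3) / 5 = 65/5 = 13.00

13.00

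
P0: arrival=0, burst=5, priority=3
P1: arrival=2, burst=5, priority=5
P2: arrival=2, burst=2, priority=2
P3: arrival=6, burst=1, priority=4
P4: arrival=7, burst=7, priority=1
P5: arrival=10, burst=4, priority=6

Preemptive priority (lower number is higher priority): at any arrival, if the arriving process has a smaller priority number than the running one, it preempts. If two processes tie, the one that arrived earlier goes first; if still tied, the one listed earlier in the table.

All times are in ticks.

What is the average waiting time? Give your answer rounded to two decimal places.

5.50

Schedule: | P0 0-2 | P2 2-4 | P0 4-7 | P4 7-14 | P3 14-15 | P1 15-20 | P5 20-24 |
Completion: P0=7  P1=20  P2=4  P3=15  P4=14  P5=24
Waiting times: P0=2, P1=13, P2=0, P3=8, P4=0, P5=10
Average waiting = (2+13+0+8+0+10) / 6 = 33/6 = 5.50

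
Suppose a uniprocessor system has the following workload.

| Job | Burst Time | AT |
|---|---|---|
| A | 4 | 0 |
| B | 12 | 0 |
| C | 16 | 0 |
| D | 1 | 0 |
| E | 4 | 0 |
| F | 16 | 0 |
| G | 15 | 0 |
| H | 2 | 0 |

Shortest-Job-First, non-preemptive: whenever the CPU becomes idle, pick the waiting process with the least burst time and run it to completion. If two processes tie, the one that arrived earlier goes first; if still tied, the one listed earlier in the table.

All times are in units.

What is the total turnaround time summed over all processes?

Timeline: | D 0-1 | H 1-3 | A 3-7 | E 7-11 | B 11-23 | G 23-38 | C 38-54 | F 54-70 |
Completion: A=7  B=23  C=54  D=1  E=11  F=70  G=38  H=3
Turnaround = completion − arrival: A=7, B=23, C=54, D=1, E=11, F=70, G=38, H=3
Total turnaround = 7 + 23 + 54 + 1 + 11 + 70 + 38 + 3 = 207

207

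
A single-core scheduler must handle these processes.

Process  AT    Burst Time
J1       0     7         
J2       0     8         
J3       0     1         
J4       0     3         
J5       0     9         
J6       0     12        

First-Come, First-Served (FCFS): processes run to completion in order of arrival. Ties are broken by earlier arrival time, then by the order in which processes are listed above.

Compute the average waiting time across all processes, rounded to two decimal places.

14.17

Timeline: | J1 0-7 | J2 7-15 | J3 15-16 | J4 16-19 | J5 19-28 | J6 28-40 |
Completion: J1=7  J2=15  J3=16  J4=19  J5=28  J6=40
Turnaround (C−A): J1=7  J2=15  J3=16  J4=19  J5=28  J6=40
Waiting times: J1=0, J2=7, J3=15, J4=16, J5=19, J6=28
Average waiting = (0+7+15+16+19+28) / 6 = 85/6 = 14.17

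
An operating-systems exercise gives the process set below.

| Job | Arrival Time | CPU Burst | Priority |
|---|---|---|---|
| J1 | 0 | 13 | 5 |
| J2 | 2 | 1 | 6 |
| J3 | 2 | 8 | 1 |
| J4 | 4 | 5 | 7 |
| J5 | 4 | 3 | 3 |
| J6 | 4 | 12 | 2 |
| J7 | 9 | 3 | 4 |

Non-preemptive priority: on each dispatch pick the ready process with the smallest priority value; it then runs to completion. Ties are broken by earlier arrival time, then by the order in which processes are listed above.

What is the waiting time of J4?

36

Timeline: | J1 0-13 | J3 13-21 | J6 21-33 | J5 33-36 | J7 36-39 | J2 39-40 | J4 40-45 |
Completion: J1=13  J2=40  J3=21  J4=45  J5=36  J6=33  J7=39
Turnaround (C−A): J1=13  J2=38  J3=19  J4=41  J5=32  J6=29  J7=30
Waiting(J4) = turnaround − burst = 41 − 5 = 36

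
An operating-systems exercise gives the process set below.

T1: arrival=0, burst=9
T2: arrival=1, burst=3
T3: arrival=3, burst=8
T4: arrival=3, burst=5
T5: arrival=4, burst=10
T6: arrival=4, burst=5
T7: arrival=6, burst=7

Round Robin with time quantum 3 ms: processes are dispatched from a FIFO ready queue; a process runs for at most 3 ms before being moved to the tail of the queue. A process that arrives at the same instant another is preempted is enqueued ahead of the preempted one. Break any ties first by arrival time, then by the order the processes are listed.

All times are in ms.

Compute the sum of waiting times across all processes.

171

Schedule: | T1 0-3 | T2 3-6 | T3 6-9 | T4 9-12 | T1 12-15 | T5 15-18 | T6 18-21 | T7 21-24 | T3 24-27 | T4 27-29 | T1 29-32 | T5 32-35 | T6 35-37 | T7 37-40 | T3 40-42 | T5 42-45 | T7 45-46 | T5 46-47 |
Completion: T1=32  T2=6  T3=42  T4=29  T5=47  T6=37  T7=46
Turnaround (C−A): T1=32  T2=5  T3=39  T4=26  T5=43  T6=33  T7=40
Waiting = turnaround − burst: T1=23, T2=2, T3=31, T4=21, T5=33, T6=28, T7=33
Total waiting = 23 + 2 + 31 + 21 + 33 + 28 + 33 = 171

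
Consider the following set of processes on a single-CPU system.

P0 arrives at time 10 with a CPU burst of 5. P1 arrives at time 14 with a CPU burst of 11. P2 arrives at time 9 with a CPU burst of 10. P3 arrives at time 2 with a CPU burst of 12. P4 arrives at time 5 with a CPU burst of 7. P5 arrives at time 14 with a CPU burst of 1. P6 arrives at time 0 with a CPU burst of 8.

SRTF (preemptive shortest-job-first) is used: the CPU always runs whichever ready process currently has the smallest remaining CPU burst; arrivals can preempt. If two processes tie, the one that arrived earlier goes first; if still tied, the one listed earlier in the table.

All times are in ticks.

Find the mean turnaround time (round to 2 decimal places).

Gantt: | P6 0-8 | P4 8-15 | P5 15-16 | P0 16-21 | P2 21-31 | P1 31-42 | P3 42-54 |
Completion: P0=21  P1=42  P2=31  P3=54  P4=15  P5=16  P6=8
Turnaround times: P0=11, P1=28, P2=22, P3=52, P4=10, P5=2, P6=8
Average turnaround = (11+28+22+52+10+2+8) / 7 = 133/7 = 19.00

19.00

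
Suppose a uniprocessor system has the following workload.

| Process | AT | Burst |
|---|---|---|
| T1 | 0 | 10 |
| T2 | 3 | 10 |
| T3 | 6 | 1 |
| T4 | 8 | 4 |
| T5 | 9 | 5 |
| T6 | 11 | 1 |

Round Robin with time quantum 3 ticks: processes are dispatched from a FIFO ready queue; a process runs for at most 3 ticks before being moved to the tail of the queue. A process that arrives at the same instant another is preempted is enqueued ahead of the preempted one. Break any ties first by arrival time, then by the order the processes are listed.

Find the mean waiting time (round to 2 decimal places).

13.67

Gantt: | T1 0-3 | T2 3-6 | T1 6-9 | T3 9-10 | T2 10-13 | T4 13-16 | T5 16-19 | T1 19-22 | T6 22-23 | T2 23-26 | T4 26-27 | T5 27-29 | T1 29-30 | T2 30-31 |
Completion: T1=30  T2=31  T3=10  T4=27  T5=29  T6=23
Turnaround (C−A): T1=30  T2=28  T3=4  T4=19  T5=20  T6=12
Waiting times: T1=20, T2=18, T3=3, T4=15, T5=15, T6=11
Average waiting = (20+18+3+15+15+11) / 6 = 82/6 = 13.67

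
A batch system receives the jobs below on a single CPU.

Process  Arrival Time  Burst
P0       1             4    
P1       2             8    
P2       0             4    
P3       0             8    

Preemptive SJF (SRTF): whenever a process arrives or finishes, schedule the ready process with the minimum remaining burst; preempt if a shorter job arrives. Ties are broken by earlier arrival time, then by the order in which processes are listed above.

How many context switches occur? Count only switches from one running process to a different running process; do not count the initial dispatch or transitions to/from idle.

Gantt: | P2 0-4 | P0 4-8 | P3 8-16 | P1 16-24 |
Completion: P0=8  P1=24  P2=4  P3=16

3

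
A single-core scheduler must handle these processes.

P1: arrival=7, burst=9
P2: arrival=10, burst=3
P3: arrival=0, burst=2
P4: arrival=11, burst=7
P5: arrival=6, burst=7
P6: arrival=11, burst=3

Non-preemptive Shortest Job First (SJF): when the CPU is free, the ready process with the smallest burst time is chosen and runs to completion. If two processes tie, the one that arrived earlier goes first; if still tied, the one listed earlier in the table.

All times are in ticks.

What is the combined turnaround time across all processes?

Gantt: | P3 0-2 | idle 2-6 | P5 6-13 | P2 13-16 | P6 16-19 | P4 19-26 | P1 26-35 |
Completion: P1=35  P2=16  P3=2  P4=26  P5=13  P6=19
Turnaround = completion − arrival: P1=28, P2=6, P3=2, P4=15, P5=7, P6=8
Total turnaround = 28 + 6 + 2 + 15 + 7 + 8 = 66

66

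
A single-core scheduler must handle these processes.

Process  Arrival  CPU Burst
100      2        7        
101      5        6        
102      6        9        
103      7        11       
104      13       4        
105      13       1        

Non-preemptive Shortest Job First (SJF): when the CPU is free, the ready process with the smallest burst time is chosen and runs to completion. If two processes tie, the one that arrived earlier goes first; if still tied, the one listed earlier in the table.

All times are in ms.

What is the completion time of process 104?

Timeline: | idle 0-2 | 100 2-9 | 101 9-15 | 105 15-16 | 104 16-20 | 102 20-29 | 103 29-40 |
Completion: 100=9  101=15  102=29  103=40  104=20  105=16

20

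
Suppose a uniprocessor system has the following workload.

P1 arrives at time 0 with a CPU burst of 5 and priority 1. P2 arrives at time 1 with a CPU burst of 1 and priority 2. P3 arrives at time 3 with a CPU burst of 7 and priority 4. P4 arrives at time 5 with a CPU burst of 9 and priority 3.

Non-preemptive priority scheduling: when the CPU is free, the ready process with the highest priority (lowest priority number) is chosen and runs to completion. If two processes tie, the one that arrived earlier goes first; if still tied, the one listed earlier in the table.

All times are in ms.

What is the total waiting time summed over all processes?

17

Timeline: | P1 0-5 | P2 5-6 | P4 6-15 | P3 15-22 |
Completion: P1=5  P2=6  P3=22  P4=15
Turnaround (C−A): P1=5  P2=5  P3=19  P4=10
Waiting = turnaround − burst: P1=0, P2=4, P3=12, P4=1
Total waiting = 0 + 4 + 12 + 1 = 17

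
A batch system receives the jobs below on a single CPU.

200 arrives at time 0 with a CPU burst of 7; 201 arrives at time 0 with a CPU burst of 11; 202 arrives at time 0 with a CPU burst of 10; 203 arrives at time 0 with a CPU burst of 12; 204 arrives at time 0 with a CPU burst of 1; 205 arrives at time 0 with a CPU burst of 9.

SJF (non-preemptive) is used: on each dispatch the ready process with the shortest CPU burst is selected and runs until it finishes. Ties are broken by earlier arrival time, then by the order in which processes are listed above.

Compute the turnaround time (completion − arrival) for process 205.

Schedule: | 204 0-1 | 200 1-8 | 205 8-17 | 202 17-27 | 201 27-38 | 203 38-50 |
Completion: 200=8  201=38  202=27  203=50  204=1  205=17
Turnaround (C−A): 200=8  201=38  202=27  203=50  204=1  205=17
Turnaround(205) = completion − arrival = 17 − 0 = 17

17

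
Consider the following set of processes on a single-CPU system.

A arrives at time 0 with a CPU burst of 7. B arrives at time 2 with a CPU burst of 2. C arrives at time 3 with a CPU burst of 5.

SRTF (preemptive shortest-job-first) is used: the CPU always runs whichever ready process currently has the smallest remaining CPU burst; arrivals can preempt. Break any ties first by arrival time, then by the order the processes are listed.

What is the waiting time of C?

Schedule: | A 0-2 | B 2-4 | A 4-9 | C 9-14 |
Completion: A=9  B=4  C=14
Waiting(C) = turnaround − burst = 11 − 5 = 6

6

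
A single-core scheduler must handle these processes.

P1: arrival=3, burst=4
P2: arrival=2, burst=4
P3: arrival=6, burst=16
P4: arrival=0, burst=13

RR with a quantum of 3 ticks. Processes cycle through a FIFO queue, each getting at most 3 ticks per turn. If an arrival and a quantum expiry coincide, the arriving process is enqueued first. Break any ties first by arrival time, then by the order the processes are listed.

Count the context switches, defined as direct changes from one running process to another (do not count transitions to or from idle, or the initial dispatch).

12

Gantt: | P4 0-3 | P2 3-6 | P1 6-9 | P4 9-12 | P3 12-15 | P2 15-16 | P1 16-17 | P4 17-20 | P3 20-23 | P4 23-26 | P3 26-29 | P4 29-30 | P3 30-37 |
Completion: P1=17  P2=16  P3=37  P4=30
Turnaround (C−A): P1=14  P2=14  P3=31  P4=30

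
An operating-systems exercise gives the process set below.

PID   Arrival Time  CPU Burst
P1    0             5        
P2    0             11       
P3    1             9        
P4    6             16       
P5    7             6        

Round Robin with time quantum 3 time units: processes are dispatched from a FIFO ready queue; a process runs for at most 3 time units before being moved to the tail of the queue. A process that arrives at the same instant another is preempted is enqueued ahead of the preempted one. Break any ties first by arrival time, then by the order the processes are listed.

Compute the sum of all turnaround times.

151

Schedule: | P1 0-3 | P2 3-6 | P3 6-9 | P1 9-11 | P4 11-14 | P2 14-17 | P5 17-20 | P3 20-23 | P4 23-26 | P2 26-29 | P5 29-32 | P3 32-35 | P4 35-38 | P2 38-40 | P4 40-47 |
Completion: P1=11  P2=40  P3=35  P4=47  P5=32
Turnaround = completion − arrival: P1=11, P2=40, P3=34, P4=41, P5=25
Total turnaround = 11 + 40 + 34 + 41 + 25 = 151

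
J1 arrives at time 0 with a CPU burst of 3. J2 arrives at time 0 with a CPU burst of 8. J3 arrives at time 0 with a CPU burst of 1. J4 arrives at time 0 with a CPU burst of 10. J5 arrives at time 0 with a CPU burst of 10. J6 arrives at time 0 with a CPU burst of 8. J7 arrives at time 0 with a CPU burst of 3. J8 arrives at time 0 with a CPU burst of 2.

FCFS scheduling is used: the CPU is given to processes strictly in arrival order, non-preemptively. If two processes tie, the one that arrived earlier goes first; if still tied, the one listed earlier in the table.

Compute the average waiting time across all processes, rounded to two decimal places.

20.38

Schedule: | J1 0-3 | J2 3-11 | J3 11-12 | J4 12-22 | J5 22-32 | J6 32-40 | J7 40-43 | J8 43-45 |
Completion: J1=3  J2=11  J3=12  J4=22  J5=32  J6=40  J7=43  J8=45
Waiting times: J1=0, J2=3, J3=11, J4=12, J5=22, J6=32, J7=40, J8=43
Average waiting = (0+3+11+12+22+32+40+43) / 8 = 163/8 = 20.38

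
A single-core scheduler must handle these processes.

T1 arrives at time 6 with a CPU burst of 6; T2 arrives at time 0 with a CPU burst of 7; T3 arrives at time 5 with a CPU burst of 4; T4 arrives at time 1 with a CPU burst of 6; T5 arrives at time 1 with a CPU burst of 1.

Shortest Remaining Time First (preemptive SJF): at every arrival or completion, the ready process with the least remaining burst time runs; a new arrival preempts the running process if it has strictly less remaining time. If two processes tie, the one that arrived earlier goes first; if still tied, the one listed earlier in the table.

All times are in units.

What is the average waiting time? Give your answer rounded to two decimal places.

Schedule: | T2 0-1 | T5 1-2 | T2 2-8 | T3 8-12 | T4 12-18 | T1 18-24 |
Completion: T1=24  T2=8  T3=12  T4=18  T5=2
Turnaround (C−A): T1=18  T2=8  T3=7  T4=17  T5=1
Waiting times: T1=12, T2=1, T3=3, T4=11, T5=0
Average waiting = (12+1+3+11+0) / 5 = 27/5 = 5.40

5.40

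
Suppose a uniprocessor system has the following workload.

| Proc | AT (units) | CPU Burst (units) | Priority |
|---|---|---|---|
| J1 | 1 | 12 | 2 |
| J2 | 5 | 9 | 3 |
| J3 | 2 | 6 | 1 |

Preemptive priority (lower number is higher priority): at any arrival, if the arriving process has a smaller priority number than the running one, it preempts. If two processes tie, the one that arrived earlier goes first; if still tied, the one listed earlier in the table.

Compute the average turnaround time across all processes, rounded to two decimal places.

15.67

Schedule: | idle 0-1 | J1 1-2 | J3 2-8 | J1 8-19 | J2 19-28 |
Completion: J1=19  J2=28  J3=8
Turnaround times: J1=18, J2=23, J3=6
Average turnaround = (18+23+6) / 3 = 47/3 = 15.67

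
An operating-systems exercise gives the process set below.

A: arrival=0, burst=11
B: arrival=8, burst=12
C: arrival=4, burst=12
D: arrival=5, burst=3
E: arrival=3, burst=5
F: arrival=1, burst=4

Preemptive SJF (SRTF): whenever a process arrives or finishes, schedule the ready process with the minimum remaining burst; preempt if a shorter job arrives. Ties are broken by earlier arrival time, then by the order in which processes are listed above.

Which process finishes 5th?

C

Gantt: | A 0-1 | F 1-5 | D 5-8 | E 8-13 | A 13-23 | C 23-35 | B 35-47 |
Completion: A=23  B=47  C=35  D=8  E=13  F=5
Finish order: F → D → E → A → C → B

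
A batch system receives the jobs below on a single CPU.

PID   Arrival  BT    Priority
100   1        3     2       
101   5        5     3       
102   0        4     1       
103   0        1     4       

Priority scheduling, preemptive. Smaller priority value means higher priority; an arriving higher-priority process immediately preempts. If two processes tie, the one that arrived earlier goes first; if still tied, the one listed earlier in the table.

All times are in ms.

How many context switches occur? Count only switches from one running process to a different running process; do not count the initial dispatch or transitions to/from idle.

Timeline: | 102 0-4 | 100 4-7 | 101 7-12 | 103 12-13 |
Completion: 100=7  101=12  102=4  103=13

3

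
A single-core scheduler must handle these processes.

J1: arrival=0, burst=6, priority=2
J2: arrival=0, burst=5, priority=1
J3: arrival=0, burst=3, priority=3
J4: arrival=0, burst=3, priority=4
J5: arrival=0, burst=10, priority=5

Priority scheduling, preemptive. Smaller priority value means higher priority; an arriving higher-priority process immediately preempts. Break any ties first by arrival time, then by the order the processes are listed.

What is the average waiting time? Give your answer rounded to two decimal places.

Schedule: | J2 0-5 | J1 5-11 | J3 11-14 | J4 14-17 | J5 17-27 |
Completion: J1=11  J2=5  J3=14  J4=17  J5=27
Waiting times: J1=5, J2=0, J3=11, J4=14, J5=17
Average waiting = (5+0+11+14+17) / 5 = 47/5 = 9.40

9.40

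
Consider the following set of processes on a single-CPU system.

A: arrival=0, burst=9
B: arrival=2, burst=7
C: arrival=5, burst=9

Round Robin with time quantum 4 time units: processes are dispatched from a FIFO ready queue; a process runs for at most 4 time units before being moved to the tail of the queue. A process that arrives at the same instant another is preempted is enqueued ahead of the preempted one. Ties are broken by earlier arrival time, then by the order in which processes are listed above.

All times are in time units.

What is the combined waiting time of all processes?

Timeline: | A 0-4 | B 4-8 | A 8-12 | C 12-16 | B 16-19 | A 19-20 | C 20-25 |
Completion: A=20  B=19  C=25
Turnaround (C−A): A=20  B=17  C=20
Waiting = turnaround − burst: A=11, B=10, C=11
Total waiting = 11 + 10 + 11 = 32

32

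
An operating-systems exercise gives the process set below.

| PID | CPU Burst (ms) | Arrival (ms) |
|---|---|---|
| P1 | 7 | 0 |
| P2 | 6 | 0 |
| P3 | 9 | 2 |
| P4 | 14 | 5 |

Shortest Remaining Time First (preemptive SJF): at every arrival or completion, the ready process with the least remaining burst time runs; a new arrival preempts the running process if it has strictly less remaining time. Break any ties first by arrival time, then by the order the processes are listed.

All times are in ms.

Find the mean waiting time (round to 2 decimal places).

Gantt: | P2 0-6 | P1 6-13 | P3 13-22 | P4 22-36 |
Completion: P1=13  P2=6  P3=22  P4=36
Waiting times: P1=6, P2=0, P3=11, P4=17
Average waiting = (6+0+11+17) / 4 = 34/4 = 8.50

8.50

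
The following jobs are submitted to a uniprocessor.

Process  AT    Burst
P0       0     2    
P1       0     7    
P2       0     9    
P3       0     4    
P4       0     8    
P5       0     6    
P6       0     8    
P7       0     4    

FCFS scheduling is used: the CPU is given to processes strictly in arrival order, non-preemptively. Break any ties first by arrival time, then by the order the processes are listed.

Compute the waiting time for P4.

22

Gantt: | P0 0-2 | P1 2-9 | P2 9-18 | P3 18-22 | P4 22-30 | P5 30-36 | P6 36-44 | P7 44-48 |
Completion: P0=2  P1=9  P2=18  P3=22  P4=30  P5=36  P6=44  P7=48
Turnaround (C−A): P0=2  P1=9  P2=18  P3=22  P4=30  P5=36  P6=44  P7=48
Waiting(P4) = turnaround − burst = 30 − 8 = 22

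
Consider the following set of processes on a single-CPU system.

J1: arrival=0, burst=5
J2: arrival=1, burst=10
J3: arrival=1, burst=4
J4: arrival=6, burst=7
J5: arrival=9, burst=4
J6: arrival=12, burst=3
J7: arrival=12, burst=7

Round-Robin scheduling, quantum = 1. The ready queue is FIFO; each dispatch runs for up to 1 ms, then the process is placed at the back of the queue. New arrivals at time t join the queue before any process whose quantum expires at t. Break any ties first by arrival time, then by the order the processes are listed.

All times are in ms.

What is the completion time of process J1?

Gantt: | J1 0-1 | J2 1-2 | J3 2-3 | J1 3-4 | J2 4-5 | J3 5-6 | J1 6-7 | J2 7-8 | J4 8-9 | J3 9-10 | J1 10-11 | J2 11-12 | J5 12-13 | J4 13-14 | J3 14-15 | J1 15-16 | J6 16-17 | J7 17-18 | J2 18-19 | J5 19-20 | J4 20-21 | J6 21-22 | J7 22-23 | J2 23-24 | J5 24-25 | J4 25-26 | J6 26-27 | J7 27-28 | J2 28-29 | J5 29-30 | J4 30-31 | J7 31-32 | J2 32-33 | J4 33-34 | J7 34-35 | J2 35-36 | J4 36-37 | J7 37-38 | J2 38-39 | J7 39-40 |
Completion: J1=16  J2=39  J3=15  J4=37  J5=30  J6=27  J7=40
Turnaround (C−A): J1=16  J2=38  J3=14  J4=31  J5=21  J6=15  J7=28

16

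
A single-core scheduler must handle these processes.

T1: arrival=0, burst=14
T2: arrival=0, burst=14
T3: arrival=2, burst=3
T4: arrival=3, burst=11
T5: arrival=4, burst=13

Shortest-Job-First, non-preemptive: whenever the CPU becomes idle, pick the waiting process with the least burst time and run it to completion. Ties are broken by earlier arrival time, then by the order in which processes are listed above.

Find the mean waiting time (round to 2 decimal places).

Gantt: | T1 0-14 | T3 14-17 | T4 17-28 | T5 28-41 | T2 41-55 |
Completion: T1=14  T2=55  T3=17  T4=28  T5=41
Waiting times: T1=0, T2=41, T3=12, T4=14, T5=24
Average waiting = (0+41+12+14+24) / 5 = 91/5 = 18.20

18.20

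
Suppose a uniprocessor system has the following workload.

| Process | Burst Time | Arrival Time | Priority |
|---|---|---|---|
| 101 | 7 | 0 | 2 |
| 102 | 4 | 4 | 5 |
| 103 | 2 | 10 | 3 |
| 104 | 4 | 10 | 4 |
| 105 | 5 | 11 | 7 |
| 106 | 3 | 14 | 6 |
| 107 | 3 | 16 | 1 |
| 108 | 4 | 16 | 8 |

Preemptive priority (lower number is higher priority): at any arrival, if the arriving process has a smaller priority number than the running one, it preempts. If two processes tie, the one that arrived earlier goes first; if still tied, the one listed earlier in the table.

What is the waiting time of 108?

12

Schedule: | 101 0-7 | 102 7-10 | 103 10-12 | 104 12-16 | 107 16-19 | 102 19-20 | 106 20-23 | 105 23-28 | 108 28-32 |
Completion: 101=7  102=20  103=12  104=16  105=28  106=23  107=19  108=32
Waiting(108) = turnaround − burst = 16 − 4 = 12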